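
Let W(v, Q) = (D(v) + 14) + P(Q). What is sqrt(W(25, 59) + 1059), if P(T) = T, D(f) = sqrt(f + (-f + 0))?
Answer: 2*sqrt(283) ≈ 33.645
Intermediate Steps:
D(f) = 0 (D(f) = sqrt(f - f) = sqrt(0) = 0)
W(v, Q) = 14 + Q (W(v, Q) = (0 + 14) + Q = 14 + Q)
sqrt(W(25, 59) + 1059) = sqrt((14 + 59) + 1059) = sqrt(73 + 1059) = sqrt(1132) = 2*sqrt(283)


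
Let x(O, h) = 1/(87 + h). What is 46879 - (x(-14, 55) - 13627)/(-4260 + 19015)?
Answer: 98223284623/2095210 ≈ 46880.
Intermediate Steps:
46879 - (x(-14, 55) - 13627)/(-4260 + 19015) = 46879 - (1/(87 + 55) - 13627)/(-4260 + 19015) = 46879 - (1/142 - 13627)/14755 = 46879 - (-1935033)/(142*14755) = 46879 - 1*(-1935033/2095210) = 46879 + 1935033/2095210 = 98223284623/2095210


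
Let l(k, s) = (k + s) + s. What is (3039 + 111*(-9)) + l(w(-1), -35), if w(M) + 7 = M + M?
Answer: 1961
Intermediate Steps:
w(M) = -7 + 2*M (w(M) = -7 + (M + M) = -7 + 2*M)
l(k, s) = k + 2*s
(3039 + 111*(-9)) + l(w(-1), -35) = (3039 + 111*(-9)) + ((-7 + 2*(-1)) + 2*(-35)) = (3039 - 999) + ((-7 - 2) - 70) = 2040 + (-9 - 70) = 2040 - 79 = 1961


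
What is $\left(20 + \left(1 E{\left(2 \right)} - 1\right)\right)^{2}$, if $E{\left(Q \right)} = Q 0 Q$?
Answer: $361$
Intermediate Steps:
$E{\left(Q \right)} = 0$ ($E{\left(Q \right)} = 0 Q = 0$)
$\left(20 + \left(1 E{\left(2 \right)} - 1\right)\right)^{2} = \left(20 + \left(1 \cdot 0 - 1\right)\right)^{2} = \left(20 + \left(0 - 1\right)\right)^{2} = \left(20 - 1\right)^{2} = 19^{2} = 361$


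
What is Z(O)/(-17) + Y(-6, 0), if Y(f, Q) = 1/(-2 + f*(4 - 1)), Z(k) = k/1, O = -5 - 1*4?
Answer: 163/340 ≈ 0.47941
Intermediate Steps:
O = -9 (O = -5 - 4 = -9)
Z(k) = k (Z(k) = k*1 = k)
Y(f, Q) = 1/(-2 + 3*f) (Y(f, Q) = 1/(-2 + f*3) = 1/(-2 + 3*f))
Z(O)/(-17) + Y(-6, 0) = -9/(-17) + 1/(-2 + 3*(-6)) = -9*(-1/17) + 1/(-2 - 18) = 9/17 + 1/(-20) = 9/17 - 1/20 = 163/340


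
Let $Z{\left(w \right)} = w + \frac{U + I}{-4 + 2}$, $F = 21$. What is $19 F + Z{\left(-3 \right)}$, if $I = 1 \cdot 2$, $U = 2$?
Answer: $394$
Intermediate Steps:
$I = 2$
$Z{\left(w \right)} = -2 + w$ ($Z{\left(w \right)} = w + \frac{2 + 2}{-4 + 2} = w + \frac{4}{-2} = w + 4 \left(- \frac{1}{2}\right) = w - 2 = -2 + w$)
$19 F + Z{\left(-3 \right)} = 19 \cdot 21 - 5 = 399 - 5 = 394$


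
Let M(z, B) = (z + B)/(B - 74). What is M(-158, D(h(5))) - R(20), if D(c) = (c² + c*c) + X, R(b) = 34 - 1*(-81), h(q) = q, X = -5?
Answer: -3222/29 ≈ -111.10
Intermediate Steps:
R(b) = 115 (R(b) = 34 + 81 = 115)
D(c) = -5 + 2*c² (D(c) = (c² + c*c) - 5 = (c² + c²) - 5 = 2*c² - 5 = -5 + 2*c²)
M(z, B) = (B + z)/(-74 + B)
M(-158, D(h(5))) - R(20) = ((-5 + 2*5²) - 158)/(-74 + (-5 + 2*5²)) - 1*115 = ((-5 + 2*25) - 158)/(-74 + (-5 + 2*25)) - 115 = ((-5 + 50) - 158)/(-74 + (-5 + 50)) - 115 = (45 - 158)/(-74 + 45) - 115 = -113/(-29) - 115 = -1/29*(-113) - 115 = 113/29 - 115 = -3222/29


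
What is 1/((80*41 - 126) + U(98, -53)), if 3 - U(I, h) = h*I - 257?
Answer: 1/8608 ≈ 0.00011617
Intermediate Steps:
U(I, h) = 260 - I*h (U(I, h) = 3 - (h*I - 257) = 3 - (I*h - 257) = 3 - (-257 + I*h) = 3 + (257 - I*h) = 260 - I*h)
1/((80*41 - 126) + U(98, -53)) = 1/((80*41 - 126) + (260 - 1*98*(-53))) = 1/((3280 - 126) + (260 + 5194)) = 1/(3154 + 5454) = 1/8608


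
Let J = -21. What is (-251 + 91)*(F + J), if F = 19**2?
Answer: -54400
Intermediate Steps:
F = 361
(-251 + 91)*(F + J) = (-251 + 91)*(361 - 21) = -160*340 = -54400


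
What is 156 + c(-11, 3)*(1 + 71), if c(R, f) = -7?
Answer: -348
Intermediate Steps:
156 + c(-11, 3)*(1 + 71) = 156 - 7*(1 + 71) = 156 - 7*72 = 156 - 504 = -348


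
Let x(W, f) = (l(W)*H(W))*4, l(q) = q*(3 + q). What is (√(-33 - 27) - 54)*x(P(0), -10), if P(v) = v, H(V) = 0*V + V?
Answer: 0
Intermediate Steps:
H(V) = V (H(V) = 0 + V = V)
x(W, f) = 4*W²*(3 + W) (x(W, f) = ((W*(3 + W))*W)*4 = (W²*(3 + W))*4 = 4*W²*(3 + W))
(√(-33 - 27) - 54)*x(P(0), -10) = (√(-33 - 27) - 54)*(4*0²*(3 + 0)) = (√(-60) - 54)*(4*0*3) = (2*I*√15 - 54)*0 = (-54 + 2*I*√15)*0 = 0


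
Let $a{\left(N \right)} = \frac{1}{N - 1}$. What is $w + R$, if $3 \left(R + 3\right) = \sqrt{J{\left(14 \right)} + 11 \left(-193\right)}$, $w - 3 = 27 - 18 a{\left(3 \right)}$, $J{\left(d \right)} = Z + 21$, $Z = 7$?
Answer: $18 + \frac{i \sqrt{2095}}{3} \approx 18.0 + 15.257 i$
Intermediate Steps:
$J{\left(d \right)} = 28$ ($J{\left(d \right)} = 7 + 21 = 28$)
$a{\left(N \right)} = \frac{1}{-1 + N}$
$w = 21$ ($w = 3 + \left(27 - \frac{18}{-1 + 3}\right) = 3 + \left(27 - \frac{18}{2}\right) = 3 + \left(27 - 9\right) = 3 + 18 = 21$)
$R = -3 + \frac{i \sqrt{2095}}{3}$ ($R = -3 + \frac{\sqrt{28 + 11 \left(-193\right)}}{3} = -3 + \frac{\sqrt{28 - 2123}}{3} = -3 + \frac{\sqrt{-2095}}{3} = -3 + \frac{i \sqrt{2095}}{3} \approx -3.0 + 15.257 i$)
$w + R = 21 - \left(3 - \frac{i \sqrt{2095}}{3}\right) = 18 + \frac{i \sqrt{2095}}{3}$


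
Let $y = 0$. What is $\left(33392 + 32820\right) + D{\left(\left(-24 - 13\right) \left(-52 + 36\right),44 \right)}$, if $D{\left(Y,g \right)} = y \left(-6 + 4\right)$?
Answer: $66212$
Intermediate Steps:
$D{\left(Y,g \right)} = 0$ ($D{\left(Y,g \right)} = 0 \left(-6 + 4\right) = 0 \left(-2\right) = 0$)
$\left(33392 + 32820\right) + D{\left(\left(-24 - 13\right) \left(-52 + 36\right),44 \right)} = \left(33392 + 32820\right) + 0 = 66212 + 0 = 66212$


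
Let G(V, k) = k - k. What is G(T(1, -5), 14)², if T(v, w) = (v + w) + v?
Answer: 0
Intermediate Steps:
T(v, w) = w + 2*v
G(V, k) = 0
G(T(1, -5), 14)² = 0² = 0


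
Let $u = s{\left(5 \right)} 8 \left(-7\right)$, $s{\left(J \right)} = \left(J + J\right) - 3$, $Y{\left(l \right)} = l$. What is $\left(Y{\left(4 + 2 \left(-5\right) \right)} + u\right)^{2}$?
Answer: $158404$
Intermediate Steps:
$s{\left(J \right)} = -3 + 2 J$ ($s{\left(J \right)} = 2 J - 3 = -3 + 2 J$)
$u = -392$ ($u = \left(-3 + 2 \cdot 5\right) 8 \left(-7\right) = \left(-3 + 10\right) 8 \left(-7\right) = 7 \cdot 8 \left(-7\right) = 56 \left(-7\right) = -392$)
$\left(Y{\left(4 + 2 \left(-5\right) \right)} + u\right)^{2} = \left(\left(4 + 2 \left(-5\right)\right) - 392\right)^{2} = \left(\left(4 - 10\right) - 392\right)^{2} = \left(-6 - 392\right)^{2} = \left(-398\right)^{2} = 158404$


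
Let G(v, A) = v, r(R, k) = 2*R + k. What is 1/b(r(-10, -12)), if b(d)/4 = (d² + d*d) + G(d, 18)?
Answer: 1/8064 ≈ 0.00012401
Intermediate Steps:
r(R, k) = k + 2*R
b(d) = 4*d + 8*d² (b(d) = 4*((d² + d*d) + d) = 4*((d² + d²) + d) = 4*(2*d² + d) = 4*(d + 2*d²) = 4*d + 8*d²)
1/b(r(-10, -12)) = 1/(4*(-12 + 2*(-10))*(1 + 2*(-12 + 2*(-10)))) = 1/(4*(-12 - 20)*(1 + 2*(-12 - 20))) = 1/(4*(-32)*(1 + 2*(-32))) = 1/(4*(-32)*(1 - 64)) = 1/(4*(-32)*(-63)) = 1/8064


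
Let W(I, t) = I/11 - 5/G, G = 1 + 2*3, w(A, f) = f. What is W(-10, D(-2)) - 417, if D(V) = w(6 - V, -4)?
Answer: -32234/77 ≈ -418.62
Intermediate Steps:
G = 7 (G = 1 + 6 = 7)
D(V) = -4
W(I, t) = -5/7 + I/11 (W(I, t) = I/11 - 5/7 = -5/7 + I/11)
W(-10, D(-2)) - 417 = (-5/7 + (1/11)*(-10)) - 417 = (-5/7 - 10/11) - 417 = -125/77 - 417 = -32234/77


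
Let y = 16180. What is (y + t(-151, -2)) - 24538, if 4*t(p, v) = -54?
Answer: -16743/2 ≈ -8371.5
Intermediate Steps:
t(p, v) = -27/2 (t(p, v) = (¼)*(-54) = -27/2)
(y + t(-151, -2)) - 24538 = (16180 - 27/2) - 24538 = 32333/2 - 24538 = -16743/2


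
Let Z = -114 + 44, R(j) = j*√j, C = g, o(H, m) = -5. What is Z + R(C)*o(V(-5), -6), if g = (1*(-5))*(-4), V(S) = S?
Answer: -70 - 200*√5 ≈ -517.21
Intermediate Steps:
g = 20 (g = -5*(-4) = 20)
C = 20
R(j) = j^(3/2)
Z = -70
Z + R(C)*o(V(-5), -6) = -70 + 20^(3/2)*(-5) = -70 + (40*√5)*(-5) = -70 - 200*√5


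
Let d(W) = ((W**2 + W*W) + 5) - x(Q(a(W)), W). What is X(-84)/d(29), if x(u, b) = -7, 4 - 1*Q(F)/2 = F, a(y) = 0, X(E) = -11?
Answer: -1/154 ≈ -0.0064935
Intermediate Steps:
Q(F) = 8 - 2*F
d(W) = 12 + 2*W**2 (d(W) = ((W**2 + W*W) + 5) - 1*(-7) = ((W**2 + W**2) + 5) + 7 = (2*W**2 + 5) + 7 = (5 + 2*W**2) + 7 = 12 + 2*W**2)
X(-84)/d(29) = -11/(12 + 2*29**2) = -11/(12 + 2*841) = -11/(12 + 1682) = -11/1694 = -11*1/1694 = -1/154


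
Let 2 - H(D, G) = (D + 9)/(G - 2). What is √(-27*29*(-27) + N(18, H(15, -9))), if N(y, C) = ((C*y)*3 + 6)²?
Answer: 3*√1006729/11 ≈ 273.64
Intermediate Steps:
H(D, G) = 2 - (9 + D)/(-2 + G) (H(D, G) = 2 - (D + 9)/(G - 2) = 2 - (9 + D)/(-2 + G))
N(y, C) = (6 + 3*C*y)² (N(y, C) = (3*C*y + 6)² = (6 + 3*C*y)²)
√(-27*29*(-27) + N(18, H(15, -9))) = √(-27*29*(-27) + 9*(2 + ((-13 - 1*15 + 2*(-9))/(-2 - 9))*18)²) = √(-783*(-27) + 9*(2 + ((-13 - 15 - 18)/(-11))*18)²) = √(21141 + 9*(2 - 1/11*(-46)*18)²) = √(21141 + 9*(2 + (46/11)*18)²) = √(21141 + 9*(2 + 828/11)²) = √(21141 + 9*(850/11)²) = √(21141 + 9*(722500/121)) = √(21141 + 6502500/121) = √(9060561/121) = 3*√1006729/11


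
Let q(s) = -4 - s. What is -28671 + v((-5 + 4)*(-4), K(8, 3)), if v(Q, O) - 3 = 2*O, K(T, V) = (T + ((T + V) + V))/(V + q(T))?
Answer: -258056/9 ≈ -28673.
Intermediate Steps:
K(T, V) = (2*T + 2*V)/(-4 + V - T) (K(T, V) = (T + ((T + V) + V))/(V + (-4 - T)) = (T + (T + 2*V))/(-4 + V - T) = (2*T + 2*V)/(-4 + V - T))
v(Q, O) = 3 + 2*O
-28671 + v((-5 + 4)*(-4), K(8, 3)) = -28671 + (3 + 2*(2*(-1*8 - 1*3)/(4 + 8 - 1*3))) = -28671 + (3 + 2*(2*(-8 - 3)/(4 + 8 - 3))) = -28671 + (3 + 2*(2*(-11)/9)) = -28671 + (3 + 2*(2*(1/9)*(-11))) = -28671 + (3 + 2*(-22/9)) = -28671 + (3 - 44/9) = -28671 - 17/9 = -258056/9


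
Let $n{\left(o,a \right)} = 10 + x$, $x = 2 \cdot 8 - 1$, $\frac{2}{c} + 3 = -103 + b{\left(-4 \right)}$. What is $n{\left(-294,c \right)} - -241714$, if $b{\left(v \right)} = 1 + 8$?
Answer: $241739$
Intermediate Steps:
$b{\left(v \right)} = 9$
$c = - \frac{2}{97}$ ($c = \frac{2}{-3 + \left(-103 + 9\right)} = \frac{2}{-3 - 94} = \frac{2}{-97} = 2 \left(- \frac{1}{97}\right) = - \frac{2}{97} \approx -0.020619$)
$x = 15$ ($x = 16 - 1 = 15$)
$n{\left(o,a \right)} = 25$ ($n{\left(o,a \right)} = 10 + 15 = 25$)
$n{\left(-294,c \right)} - -241714 = 25 - -241714 = 25 + 241714 = 241739$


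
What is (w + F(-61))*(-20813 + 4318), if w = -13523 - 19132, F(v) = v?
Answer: 539650420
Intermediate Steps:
w = -32655
(w + F(-61))*(-20813 + 4318) = (-32655 - 61)*(-20813 + 4318) = -32716*(-16495) = 539650420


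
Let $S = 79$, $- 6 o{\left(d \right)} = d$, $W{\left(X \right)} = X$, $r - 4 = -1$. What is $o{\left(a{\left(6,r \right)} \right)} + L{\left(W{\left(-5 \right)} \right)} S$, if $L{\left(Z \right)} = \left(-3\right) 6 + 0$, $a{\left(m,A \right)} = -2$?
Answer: $- \frac{4265}{3} \approx -1421.7$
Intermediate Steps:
$r = 3$ ($r = 4 - 1 = 3$)
$o{\left(d \right)} = - \frac{d}{6}$
$L{\left(Z \right)} = -18$ ($L{\left(Z \right)} = -18 + 0 = -18$)
$o{\left(a{\left(6,r \right)} \right)} + L{\left(W{\left(-5 \right)} \right)} S = \left(- \frac{1}{6}\right) \left(-2\right) - 1422 = \frac{1}{3} - 1422 = - \frac{4265}{3}$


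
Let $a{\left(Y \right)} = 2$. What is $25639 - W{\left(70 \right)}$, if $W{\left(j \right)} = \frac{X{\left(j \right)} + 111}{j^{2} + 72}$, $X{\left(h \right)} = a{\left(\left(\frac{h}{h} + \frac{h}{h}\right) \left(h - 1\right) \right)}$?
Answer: $\frac{1128115}{44} \approx 25639.0$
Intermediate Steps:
$X{\left(h \right)} = 2$
$W{\left(j \right)} = \frac{113}{72 + j^{2}}$ ($W{\left(j \right)} = \frac{2 + 111}{j^{2} + 72} = \frac{113}{72 + j^{2}}$)
$25639 - W{\left(70 \right)} = 25639 - \frac{113}{72 + 70^{2}} = 25639 - \frac{113}{72 + 4900} = 25639 - \frac{113}{4972} = 25639 - 113 \cdot \frac{1}{4972} = 25639 - \frac{1}{44} = \frac{1128115}{44}$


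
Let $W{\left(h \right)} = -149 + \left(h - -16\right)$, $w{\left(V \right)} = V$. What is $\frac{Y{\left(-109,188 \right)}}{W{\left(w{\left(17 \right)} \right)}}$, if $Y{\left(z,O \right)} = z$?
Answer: $\frac{109}{116} \approx 0.93966$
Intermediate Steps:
$W{\left(h \right)} = -133 + h$ ($W{\left(h \right)} = -149 + \left(h + 16\right) = -149 + \left(16 + h\right) = -133 + h$)
$\frac{Y{\left(-109,188 \right)}}{W{\left(w{\left(17 \right)} \right)}} = - \frac{109}{-133 + 17} = - \frac{109}{-116} = \left(-109\right) \left(- \frac{1}{116}\right) = \frac{109}{116}$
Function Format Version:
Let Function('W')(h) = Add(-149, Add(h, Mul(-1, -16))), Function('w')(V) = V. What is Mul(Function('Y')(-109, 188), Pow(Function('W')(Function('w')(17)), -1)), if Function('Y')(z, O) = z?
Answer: Rational(109, 116) ≈ 0.93966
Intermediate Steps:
Function('W')(h) = Add(-133, h) (Function('W')(h) = Add(-149, Add(h, 16)) = Add(-149, Add(16, h)) = Add(-133, h))
Mul(Function('Y')(-109, 188), Pow(Function('W')(Function('w')(17)), -1)) = Mul(-109, Pow(Add(-133, 17), -1)) = Mul(-109, Pow(-116, -1)) = Mul(-109, Rational(-1, 116)) = Rational(109, 116)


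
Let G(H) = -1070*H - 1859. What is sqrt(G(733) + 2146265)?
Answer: 4*sqrt(85006) ≈ 1166.2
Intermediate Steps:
G(H) = -1859 - 1070*H
sqrt(G(733) + 2146265) = sqrt((-1859 - 1070*733) + 2146265) = sqrt((-1859 - 784310) + 2146265) = sqrt(-786169 + 2146265) = sqrt(1360096) = 4*sqrt(85006)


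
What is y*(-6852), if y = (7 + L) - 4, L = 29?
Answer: -219264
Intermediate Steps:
y = 32 (y = (7 + 29) - 4 = 36 - 4 = 32)
y*(-6852) = 32*(-6852) = -219264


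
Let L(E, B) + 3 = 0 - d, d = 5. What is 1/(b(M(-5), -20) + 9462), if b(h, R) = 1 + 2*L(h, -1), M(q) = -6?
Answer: 1/9447 ≈ 0.00010585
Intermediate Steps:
L(E, B) = -8 (L(E, B) = -3 + (0 - 1*5) = -3 + (0 - 5) = -3 - 5 = -8)
b(h, R) = -15 (b(h, R) = 1 + 2*(-8) = 1 - 16 = -15)
1/(b(M(-5), -20) + 9462) = 1/(-15 + 9462) = 1/9447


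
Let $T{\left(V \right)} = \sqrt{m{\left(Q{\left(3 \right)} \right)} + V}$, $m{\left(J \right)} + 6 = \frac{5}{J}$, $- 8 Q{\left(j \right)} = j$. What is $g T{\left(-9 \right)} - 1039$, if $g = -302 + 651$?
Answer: $-1039 + \frac{349 i \sqrt{255}}{3} \approx -1039.0 + 1857.7 i$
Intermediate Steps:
$Q{\left(j \right)} = - \frac{j}{8}$
$m{\left(J \right)} = -6 + \frac{5}{J}$
$g = 349$
$T{\left(V \right)} = \sqrt{- \frac{58}{3} + V}$ ($T{\left(V \right)} = \sqrt{\left(-6 + \frac{5}{\left(- \frac{1}{8}\right) 3}\right) + V} = \sqrt{\left(-6 + \frac{5}{- \frac{3}{8}}\right) + V} = \sqrt{\left(-6 + 5 \left(- \frac{8}{3}\right)\right) + V} = \sqrt{\left(-6 - \frac{40}{3}\right) + V} = \sqrt{- \frac{58}{3} + V}$)
$g T{\left(-9 \right)} - 1039 = 349 \frac{\sqrt{-174 + 9 \left(-9\right)}}{3} - 1039 = 349 \frac{\sqrt{-174 - 81}}{3} - 1039 = 349 \frac{\sqrt{-255}}{3} - 1039 = 349 \frac{i \sqrt{255}}{3} - 1039 = \frac{349 i \sqrt{255}}{3} - 1039 = -1039 + \frac{349 i \sqrt{255}}{3}$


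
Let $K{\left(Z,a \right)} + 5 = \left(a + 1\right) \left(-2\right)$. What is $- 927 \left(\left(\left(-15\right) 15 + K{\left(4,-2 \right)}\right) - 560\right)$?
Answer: $730476$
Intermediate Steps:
$K{\left(Z,a \right)} = -7 - 2 a$ ($K{\left(Z,a \right)} = -5 + \left(a + 1\right) \left(-2\right) = -5 + \left(1 + a\right) \left(-2\right) = -5 - \left(2 + 2 a\right) = -7 - 2 a$)
$- 927 \left(\left(\left(-15\right) 15 + K{\left(4,-2 \right)}\right) - 560\right) = - 927 \left(\left(\left(-15\right) 15 - 3\right) - 560\right) = - 927 \left(\left(-225 + \left(-7 + 4\right)\right) - 560\right) = - 927 \left(\left(-225 - 3\right) - 560\right) = - 927 \left(-228 - 560\right) = \left(-927\right) \left(-788\right) = 730476$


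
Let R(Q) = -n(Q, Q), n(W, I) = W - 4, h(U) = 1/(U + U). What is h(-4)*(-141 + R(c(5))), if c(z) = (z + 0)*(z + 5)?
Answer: 187/8 ≈ 23.375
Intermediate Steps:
h(U) = 1/(2*U)
n(W, I) = -4 + W
c(z) = z*(5 + z)
R(Q) = 4 - Q (R(Q) = -(-4 + Q) = 4 - Q)
h(-4)*(-141 + R(c(5))) = ((½)/(-4))*(-141 + (4 - 5*(5 + 5))) = ((½)*(-¼))*(-141 + (4 - 5*10)) = -(-141 + (4 - 1*50))/8 = -(-141 + (4 - 50))/8 = -(-141 - 46)/8 = -⅛*(-187) = 187/8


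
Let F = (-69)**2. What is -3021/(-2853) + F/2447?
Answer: 6991840/2327097 ≈ 3.0045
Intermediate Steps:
F = 4761
-3021/(-2853) + F/2447 = -3021/(-2853) + 4761/2447 = -3021*(-1/2853) + 4761*(1/2447) = 1007/951 + 4761/2447 = 6991840/2327097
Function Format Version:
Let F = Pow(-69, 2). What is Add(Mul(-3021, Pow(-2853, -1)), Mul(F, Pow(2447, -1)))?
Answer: Rational(6991840, 2327097) ≈ 3.0045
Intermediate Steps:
F = 4761
Add(Mul(-3021, Pow(-2853, -1)), Mul(F, Pow(2447, -1))) = Add(Mul(-3021, Pow(-2853, -1)), Mul(4761, Pow(2447, -1))) = Add(Mul(-3021, Rational(-1, 2853)), Mul(4761, Rational(1, 2447))) = Add(Rational(1007, 951), Rational(4761, 2447)) = Rational(6991840, 2327097)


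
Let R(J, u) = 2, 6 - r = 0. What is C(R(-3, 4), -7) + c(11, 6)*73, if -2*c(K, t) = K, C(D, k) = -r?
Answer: -815/2 ≈ -407.50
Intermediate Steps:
r = 6 (r = 6 - 1*0 = 6 + 0 = 6)
C(D, k) = -6 (C(D, k) = -1*6 = -6)
c(K, t) = -K/2
C(R(-3, 4), -7) + c(11, 6)*73 = -6 - ½*11*73 = -6 - 11/2*73 = -6 - 803/2 = -815/2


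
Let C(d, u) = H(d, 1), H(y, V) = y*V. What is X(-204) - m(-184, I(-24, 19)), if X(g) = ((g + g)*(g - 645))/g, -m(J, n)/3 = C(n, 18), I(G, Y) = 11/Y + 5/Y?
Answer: -32214/19 ≈ -1695.5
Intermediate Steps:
H(y, V) = V*y
I(G, Y) = 16/Y
C(d, u) = d (C(d, u) = 1*d = d)
m(J, n) = -3*n
X(g) = -1290 + 2*g (X(g) = ((2*g)*(-645 + g))/g = (2*g*(-645 + g))/g = -1290 + 2*g)
X(-204) - m(-184, I(-24, 19)) = (-1290 + 2*(-204)) - (-3)*16/19 = (-1290 - 408) - (-3)*16*(1/19) = -1698 - (-3)*16/19 = -1698 - 1*(-48/19) = -1698 + 48/19 = -32214/19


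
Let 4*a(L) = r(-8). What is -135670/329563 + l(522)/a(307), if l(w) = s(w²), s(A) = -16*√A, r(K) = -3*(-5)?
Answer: -3670691918/1647815 ≈ -2227.6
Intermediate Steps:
r(K) = 15
a(L) = 15/4 (a(L) = (¼)*15 = 15/4)
l(w) = -16*√(w²)
-135670/329563 + l(522)/a(307) = -135670/329563 + (-16*√(522²))/(15/4) = -135670*1/329563 - 16*√272484*(4/15) = -135670/329563 - 16*522*(4/15) = -135670/329563 - 8352*4/15 = -135670/329563 - 11136/5 = -3670691918/1647815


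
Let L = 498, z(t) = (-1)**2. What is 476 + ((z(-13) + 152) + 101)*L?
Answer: 126968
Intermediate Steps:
z(t) = 1
476 + ((z(-13) + 152) + 101)*L = 476 + ((1 + 152) + 101)*498 = 476 + (153 + 101)*498 = 476 + 254*498 = 476 + 126492 = 126968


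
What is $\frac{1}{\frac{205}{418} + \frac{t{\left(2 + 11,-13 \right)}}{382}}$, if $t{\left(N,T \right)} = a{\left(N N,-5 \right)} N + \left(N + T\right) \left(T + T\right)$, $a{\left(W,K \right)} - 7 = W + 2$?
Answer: $\frac{79838}{522781} \approx 0.15272$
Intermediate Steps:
$a{\left(W,K \right)} = 9 + W$ ($a{\left(W,K \right)} = 7 + \left(W + 2\right) = 7 + \left(2 + W\right) = 9 + W$)
$t{\left(N,T \right)} = N \left(9 + N^{2}\right) + 2 T \left(N + T\right)$ ($t{\left(N,T \right)} = \left(9 + N N\right) N + \left(N + T\right) \left(T + T\right) = \left(9 + N^{2}\right) N + \left(N + T\right) 2 T = N \left(9 + N^{2}\right) + 2 T \left(N + T\right)$)
$\frac{1}{\frac{205}{418} + \frac{t{\left(2 + 11,-13 \right)}}{382}} = \frac{1}{\frac{205}{418} + \frac{2 \left(-13\right)^{2} + \left(2 + 11\right) \left(9 + \left(2 + 11\right)^{2}\right) + 2 \left(2 + 11\right) \left(-13\right)}{382}} = \frac{1}{205 \cdot \frac{1}{418} + \left(2 \cdot 169 + 13 \left(9 + 13^{2}\right) + 2 \cdot 13 \left(-13\right)\right) \frac{1}{382}} = \frac{1}{\frac{205}{418} + \left(338 + 13 \left(9 + 169\right) - 338\right) \frac{1}{382}} = \frac{1}{\frac{205}{418} + \left(338 + 13 \cdot 178 - 338\right) \frac{1}{382}} = \frac{1}{\frac{205}{418} + \left(338 + 2314 - 338\right) \frac{1}{382}} = \frac{1}{\frac{205}{418} + 2314 \cdot \frac{1}{382}} = \frac{1}{\frac{205}{418} + \frac{1157}{191}} = \frac{1}{\frac{522781}{79838}} = \frac{79838}{522781}$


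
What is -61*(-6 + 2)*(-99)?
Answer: -24156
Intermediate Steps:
-61*(-6 + 2)*(-99) = -61*(-4)*(-99) = 244*(-99) = -24156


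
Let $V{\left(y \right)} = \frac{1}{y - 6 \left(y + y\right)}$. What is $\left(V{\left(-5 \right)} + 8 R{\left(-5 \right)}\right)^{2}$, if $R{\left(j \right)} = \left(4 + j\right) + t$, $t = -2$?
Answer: $\frac{1739761}{3025} \approx 575.13$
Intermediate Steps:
$R{\left(j \right)} = 2 + j$ ($R{\left(j \right)} = \left(4 + j\right) - 2 = 2 + j$)
$V{\left(y \right)} = - \frac{1}{11 y}$ ($V{\left(y \right)} = \frac{1}{y - 6 \cdot 2 y} = \frac{1}{y - 12 y} = \frac{1}{\left(-11\right) y} = - \frac{1}{11 y}$)
$\left(V{\left(-5 \right)} + 8 R{\left(-5 \right)}\right)^{2} = \left(- \frac{1}{11 \left(-5\right)} + 8 \left(2 - 5\right)\right)^{2} = \left(\left(- \frac{1}{11}\right) \left(- \frac{1}{5}\right) + 8 \left(-3\right)\right)^{2} = \left(\frac{1}{55} - 24\right)^{2} = \left(- \frac{1319}{55}\right)^{2} = \frac{1739761}{3025}$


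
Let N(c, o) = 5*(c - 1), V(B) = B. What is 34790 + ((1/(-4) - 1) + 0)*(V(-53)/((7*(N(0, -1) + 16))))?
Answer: 10715585/308 ≈ 34791.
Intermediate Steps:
N(c, o) = -5 + 5*c (N(c, o) = 5*(-1 + c) = -5 + 5*c)
34790 + ((1/(-4) - 1) + 0)*(V(-53)/((7*(N(0, -1) + 16)))) = 34790 + ((1/(-4) - 1) + 0)*(-53*1/(7*((-5 + 5*0) + 16))) = 34790 + ((-1/4 - 1) + 0)*(-53*1/(7*((-5 + 0) + 16))) = 34790 + (-5/4 + 0)*(-53*1/(7*(-5 + 16))) = 34790 - (-265)/(4*(7*11)) = 34790 - (-265)/(4*77) = 34790 - 5/4*(-53/77) = 34790 + 265/308 = 10715585/308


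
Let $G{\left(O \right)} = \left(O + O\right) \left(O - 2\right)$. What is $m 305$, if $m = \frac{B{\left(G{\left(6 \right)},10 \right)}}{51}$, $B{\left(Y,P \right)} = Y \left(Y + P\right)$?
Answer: $\frac{283040}{17} \approx 16649.0$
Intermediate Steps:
$G{\left(O \right)} = 2 O \left(-2 + O\right)$
$B{\left(Y,P \right)} = Y \left(P + Y\right)$
$m = \frac{928}{17}$ ($m = \frac{2 \cdot 6 \left(-2 + 6\right) \left(10 + 2 \cdot 6 \left(-2 + 6\right)\right)}{51} = 2 \cdot 6 \cdot 4 \left(10 + 2 \cdot 6 \cdot 4\right) \frac{1}{51} = 48 \left(10 + 48\right) \frac{1}{51} = 48 \cdot 58 \cdot \frac{1}{51} = 2784 \cdot \frac{1}{51} = \frac{928}{17} \approx 54.588$)
$m 305 = \frac{928}{17} \cdot 305 = \frac{283040}{17}$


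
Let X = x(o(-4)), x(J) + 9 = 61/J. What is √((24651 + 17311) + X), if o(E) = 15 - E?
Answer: 4*√946637/19 ≈ 204.83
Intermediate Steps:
x(J) = -9 + 61/J
X = -110/19 (X = -9 + 61/(15 - 1*(-4)) = -9 + 61/(15 + 4) = -9 + 61/19 = -110/19 ≈ -5.7895)
√((24651 + 17311) + X) = √((24651 + 17311) - 110/19) = √(41962 - 110/19) = √(797168/19) = 4*√946637/19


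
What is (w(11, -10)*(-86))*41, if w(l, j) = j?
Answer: 35260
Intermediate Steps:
(w(11, -10)*(-86))*41 = -10*(-86)*41 = 860*41 = 35260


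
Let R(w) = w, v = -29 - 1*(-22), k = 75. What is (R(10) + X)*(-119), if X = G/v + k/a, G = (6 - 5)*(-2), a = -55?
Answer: -11679/11 ≈ -1061.7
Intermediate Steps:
v = -7 (v = -29 + 22 = -7)
G = -2 (G = 1*(-2) = -2)
X = -83/77 (X = -2/(-7) + 75/(-55) = -2*(-⅐) + 75*(-1/55) = 2/7 - 15/11 = -83/77 ≈ -1.0779)
(R(10) + X)*(-119) = (10 - 83/77)*(-119) = (687/77)*(-119) = -11679/11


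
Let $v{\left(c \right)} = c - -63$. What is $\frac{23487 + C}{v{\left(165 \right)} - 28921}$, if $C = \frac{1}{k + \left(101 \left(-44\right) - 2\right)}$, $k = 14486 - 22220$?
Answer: $- \frac{286071659}{349480740} \approx -0.81856$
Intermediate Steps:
$k = -7734$ ($k = 14486 - 22220 = -7734$)
$v{\left(c \right)} = 63 + c$ ($v{\left(c \right)} = c + 63 = 63 + c$)
$C = - \frac{1}{12180}$ ($C = \frac{1}{-7734 + \left(101 \left(-44\right) - 2\right)} = \frac{1}{-7734 - 4446} = \frac{1}{-12180} = - \frac{1}{12180} \approx -8.2102 \cdot 10^{-5}$)
$\frac{23487 + C}{v{\left(165 \right)} - 28921} = \frac{23487 - \frac{1}{12180}}{\left(63 + 165\right) - 28921} = \frac{286071659}{12180 \left(228 - 28921\right)} = \frac{286071659}{12180 \left(-28693\right)} = \frac{286071659}{12180} \left(- \frac{1}{28693}\right) = - \frac{286071659}{349480740}$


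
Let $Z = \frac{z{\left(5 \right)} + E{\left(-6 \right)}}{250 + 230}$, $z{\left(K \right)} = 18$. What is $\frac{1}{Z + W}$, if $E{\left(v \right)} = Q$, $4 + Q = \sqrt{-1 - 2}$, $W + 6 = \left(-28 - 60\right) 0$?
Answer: $- \frac{1375680}{8213959} - \frac{480 i \sqrt{3}}{8213959} \approx -0.16748 - 0.00010122 i$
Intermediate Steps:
$W = -6$ ($W = -6 + \left(-28 - 60\right) 0 = -6 - 0 = -6 + 0 = -6$)
$Q = -4 + i \sqrt{3}$ ($Q = -4 + \sqrt{-1 - 2} = -4 + \sqrt{-3} = -4 + i \sqrt{3} \approx -4.0 + 1.732 i$)
$E{\left(v \right)} = -4 + i \sqrt{3}$
$Z = \frac{7}{240} + \frac{i \sqrt{3}}{480}$ ($Z = \frac{18 - \left(4 - i \sqrt{3}\right)}{250 + 230} = \frac{14 + i \sqrt{3}}{480} = \left(14 + i \sqrt{3}\right) \frac{1}{480} = \frac{7}{240} + \frac{i \sqrt{3}}{480} \approx 0.029167 + 0.0036084 i$)
$\frac{1}{Z + W} = \frac{1}{\left(\frac{7}{240} + \frac{i \sqrt{3}}{480}\right) - 6} = \frac{1}{- \frac{1433}{240} + \frac{i \sqrt{3}}{480}}$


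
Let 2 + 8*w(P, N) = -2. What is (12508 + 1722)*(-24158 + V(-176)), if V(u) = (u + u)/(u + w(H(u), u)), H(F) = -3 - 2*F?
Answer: -121340206100/353 ≈ -3.4374e+8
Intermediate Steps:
w(P, N) = -½ (w(P, N) = -¼ + (⅛)*(-2) = -¼ - ¼ = -½)
V(u) = 2*u/(-½ + u) (V(u) = (u + u)/(u - ½) = (2*u)/(-½ + u) = 2*u/(-½ + u))
(12508 + 1722)*(-24158 + V(-176)) = (12508 + 1722)*(-24158 + 4*(-176)/(-1 + 2*(-176))) = 14230*(-24158 + 4*(-176)/(-1 - 352)) = 14230*(-24158 + 4*(-176)/(-353)) = 14230*(-24158 + 4*(-176)*(-1/353)) = 14230*(-24158 + 704/353) = 14230*(-8527070/353) = -121340206100/353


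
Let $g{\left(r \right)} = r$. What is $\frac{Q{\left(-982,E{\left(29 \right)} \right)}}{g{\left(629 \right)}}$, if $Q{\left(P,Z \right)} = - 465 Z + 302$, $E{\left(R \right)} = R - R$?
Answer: $\frac{302}{629} \approx 0.48013$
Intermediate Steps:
$E{\left(R \right)} = 0$
$Q{\left(P,Z \right)} = 302 - 465 Z$
$\frac{Q{\left(-982,E{\left(29 \right)} \right)}}{g{\left(629 \right)}} = \frac{302 - 0}{629} = \left(302 + 0\right) \frac{1}{629} = 302 \cdot \frac{1}{629} = \frac{302}{629}$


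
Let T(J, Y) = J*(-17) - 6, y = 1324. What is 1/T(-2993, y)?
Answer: 1/50875 ≈ 1.9656e-5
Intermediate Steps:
T(J, Y) = -6 - 17*J (T(J, Y) = -17*J - 6 = -6 - 17*J)
1/T(-2993, y) = 1/(-6 - 17*(-2993)) = 1/(-6 + 50881) = 1/50875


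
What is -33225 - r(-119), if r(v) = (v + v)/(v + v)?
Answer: -33226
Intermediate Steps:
r(v) = 1 (r(v) = (2*v)/((2*v)) = (2*v)*(1/(2*v)) = 1)
-33225 - r(-119) = -33225 - 1*1 = -33225 - 1 = -33226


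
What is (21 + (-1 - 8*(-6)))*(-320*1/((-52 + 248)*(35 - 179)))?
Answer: 340/441 ≈ 0.77098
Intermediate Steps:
(21 + (-1 - 8*(-6)))*(-320*1/((-52 + 248)*(35 - 179))) = (21 + (-1 + 48))*(-320/((-144*196))) = (21 + 47)*(-320/(-28224)) = 68*(-320*(-1/28224)) = 68*(5/441) = 340/441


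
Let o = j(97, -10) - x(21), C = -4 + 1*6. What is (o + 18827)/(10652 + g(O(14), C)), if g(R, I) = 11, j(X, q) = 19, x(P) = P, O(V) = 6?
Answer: 18825/10663 ≈ 1.7655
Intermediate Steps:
C = 2 (C = -4 + 6 = 2)
o = -2 (o = 19 - 1*21 = 19 - 21 = -2)
(o + 18827)/(10652 + g(O(14), C)) = (-2 + 18827)/(10652 + 11) = 18825/10663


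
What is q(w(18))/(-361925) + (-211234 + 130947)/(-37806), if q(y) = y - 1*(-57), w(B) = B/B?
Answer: 29055679727/13682936550 ≈ 2.1235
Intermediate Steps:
w(B) = 1
q(y) = 57 + y (q(y) = y + 57 = 57 + y)
q(w(18))/(-361925) + (-211234 + 130947)/(-37806) = (57 + 1)/(-361925) + (-211234 + 130947)/(-37806) = 58*(-1/361925) - 80287*(-1/37806) = -58/361925 + 80287/37806 = 29055679727/13682936550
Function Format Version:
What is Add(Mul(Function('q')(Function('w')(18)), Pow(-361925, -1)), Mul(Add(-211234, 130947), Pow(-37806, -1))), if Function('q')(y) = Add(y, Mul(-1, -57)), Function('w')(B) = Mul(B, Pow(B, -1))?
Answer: Rational(29055679727, 13682936550) ≈ 2.1235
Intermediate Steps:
Function('w')(B) = 1
Function('q')(y) = Add(57, y) (Function('q')(y) = Add(y, 57) = Add(57, y))
Add(Mul(Function('q')(Function('w')(18)), Pow(-361925, -1)), Mul(Add(-211234, 130947), Pow(-37806, -1))) = Add(Mul(Add(57, 1), Pow(-361925, -1)), Mul(Add(-211234, 130947), Pow(-37806, -1))) = Add(Mul(58, Rational(-1, 361925)), Mul(-80287, Rational(-1, 37806))) = Add(Rational(-58, 361925), Rational(80287, 37806)) = Rational(29055679727, 13682936550)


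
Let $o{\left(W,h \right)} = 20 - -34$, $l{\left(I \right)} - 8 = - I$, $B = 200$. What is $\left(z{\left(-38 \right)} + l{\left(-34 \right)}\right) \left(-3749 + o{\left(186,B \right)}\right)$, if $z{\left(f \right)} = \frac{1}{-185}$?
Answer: $- \frac{5741291}{37} \approx -1.5517 \cdot 10^{5}$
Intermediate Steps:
$l{\left(I \right)} = 8 - I$
$z{\left(f \right)} = - \frac{1}{185}$
$o{\left(W,h \right)} = 54$ ($o{\left(W,h \right)} = 20 + 34 = 54$)
$\left(z{\left(-38 \right)} + l{\left(-34 \right)}\right) \left(-3749 + o{\left(186,B \right)}\right) = \left(- \frac{1}{185} + \left(8 - -34\right)\right) \left(-3749 + 54\right) = \left(- \frac{1}{185} + \left(8 + 34\right)\right) \left(-3695\right) = \left(- \frac{1}{185} + 42\right) \left(-3695\right) = \frac{7769}{185} \left(-3695\right) = - \frac{5741291}{37}$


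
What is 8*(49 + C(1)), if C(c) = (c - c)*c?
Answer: 392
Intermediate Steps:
C(c) = 0 (C(c) = 0*c = 0)
8*(49 + C(1)) = 8*(49 + 0) = 8*49 = 392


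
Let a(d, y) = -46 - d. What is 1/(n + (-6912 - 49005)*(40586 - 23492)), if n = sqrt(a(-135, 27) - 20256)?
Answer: -136549314/130520006077097053 - I*sqrt(20167)/913640042539679371 ≈ -1.0462e-9 - 1.5543e-16*I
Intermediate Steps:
n = I*sqrt(20167) (n = sqrt((-46 - 1*(-135)) - 20256) = sqrt((-46 + 135) - 20256) = sqrt(89 - 20256) = sqrt(-20167) = I*sqrt(20167) ≈ 142.01*I)
1/(n + (-6912 - 49005)*(40586 - 23492)) = 1/(I*sqrt(20167) + (-6912 - 49005)*(40586 - 23492)) = 1/(I*sqrt(20167) - 55917*17094) = 1/(I*sqrt(20167) - 955845198) = 1/(-955845198 + I*sqrt(20167))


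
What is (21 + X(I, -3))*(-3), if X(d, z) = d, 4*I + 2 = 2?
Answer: -63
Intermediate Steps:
I = 0 (I = -½ + (¼)*2 = -½ + ½ = 0)
(21 + X(I, -3))*(-3) = (21 + 0)*(-3) = 21*(-3) = -63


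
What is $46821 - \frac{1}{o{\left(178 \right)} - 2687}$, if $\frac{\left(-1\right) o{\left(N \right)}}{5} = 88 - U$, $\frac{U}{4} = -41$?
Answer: $\frac{184802488}{3947} \approx 46821.0$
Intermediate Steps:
$U = -164$ ($U = 4 \left(-41\right) = -164$)
$o{\left(N \right)} = -1260$ ($o{\left(N \right)} = - 5 \left(88 - -164\right) = - 5 \left(88 + 164\right) = \left(-5\right) 252 = -1260$)
$46821 - \frac{1}{o{\left(178 \right)} - 2687} = 46821 - \frac{1}{-1260 - 2687} = 46821 - \frac{1}{-3947} = 46821 - - \frac{1}{3947} = 46821 + \frac{1}{3947} = \frac{184802488}{3947}$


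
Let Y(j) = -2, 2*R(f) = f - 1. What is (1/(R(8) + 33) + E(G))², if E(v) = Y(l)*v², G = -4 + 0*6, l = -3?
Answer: 5447556/5329 ≈ 1022.2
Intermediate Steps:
R(f) = -½ + f/2 (R(f) = (f - 1)/2 = (-1 + f)/2 = -½ + f/2)
G = -4 (G = -4 + 0 = -4)
E(v) = -2*v²
(1/(R(8) + 33) + E(G))² = (1/((-½ + (½)*8) + 33) - 2*(-4)²)² = (1/((-½ + 4) + 33) - 2*16)² = (1/(7/2 + 33) - 32)² = (1/(73/2) - 32)² = (2/73 - 32)² = (-2334/73)² = 5447556/5329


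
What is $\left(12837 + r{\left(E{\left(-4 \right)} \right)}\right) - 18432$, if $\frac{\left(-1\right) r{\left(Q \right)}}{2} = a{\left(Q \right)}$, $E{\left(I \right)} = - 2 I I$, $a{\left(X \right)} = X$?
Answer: $-5531$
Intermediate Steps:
$E{\left(I \right)} = - 2 I^{2}$
$r{\left(Q \right)} = - 2 Q$
$\left(12837 + r{\left(E{\left(-4 \right)} \right)}\right) - 18432 = \left(12837 - 2 \left(- 2 \left(-4\right)^{2}\right)\right) - 18432 = \left(12837 - 2 \left(\left(-2\right) 16\right)\right) - 18432 = \left(12837 - -64\right) - 18432 = \left(12837 + 64\right) - 18432 = 12901 - 18432 = -5531$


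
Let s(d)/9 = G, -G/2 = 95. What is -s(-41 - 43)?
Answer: 1710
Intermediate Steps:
G = -190 (G = -2*95 = -190)
s(d) = -1710 (s(d) = 9*(-190) = -1710)
-s(-41 - 43) = -1*(-1710) = 1710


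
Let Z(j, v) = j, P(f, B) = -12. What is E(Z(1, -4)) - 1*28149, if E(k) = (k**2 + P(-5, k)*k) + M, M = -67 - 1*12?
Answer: -28239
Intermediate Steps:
M = -79 (M = -67 - 12 = -79)
E(k) = -79 + k**2 - 12*k (E(k) = (k**2 - 12*k) - 79 = -79 + k**2 - 12*k)
E(Z(1, -4)) - 1*28149 = (-79 + 1**2 - 12*1) - 1*28149 = (-79 + 1 - 12) - 28149 = -90 - 28149 = -28239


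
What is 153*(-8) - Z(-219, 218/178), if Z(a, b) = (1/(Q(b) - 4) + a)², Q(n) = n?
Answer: -3010364140/61009 ≈ -49343.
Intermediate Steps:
Z(a, b) = (a + 1/(-4 + b))² (Z(a, b) = (1/(b - 4) + a)² = (1/(-4 + b) + a)² = (a + 1/(-4 + b))²)
153*(-8) - Z(-219, 218/178) = 153*(-8) - (1 - 4*(-219) - 47742/178)²/(-4 + 218/178)² = -1224 - (1 + 876 - 47742/178)²/(-4 + 218*(1/178))² = -1224 - (1 + 876 - 219*109/89)²/(-4 + 109/89)² = -1224 - (1 + 876 - 23871/89)²/(-247/89)² = -1224 - 7921*(54182/89)²/61009 = -1224 - 7921*2935689124/(61009*7921) = -1224 - 1*2935689124/61009 = -1224 - 2935689124/61009 = -3010364140/61009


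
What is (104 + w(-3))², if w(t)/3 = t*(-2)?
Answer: 14884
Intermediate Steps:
w(t) = -6*t (w(t) = 3*(t*(-2)) = 3*(-2*t) = -6*t)
(104 + w(-3))² = (104 - 6*(-3))² = (104 + 18)² = 122² = 14884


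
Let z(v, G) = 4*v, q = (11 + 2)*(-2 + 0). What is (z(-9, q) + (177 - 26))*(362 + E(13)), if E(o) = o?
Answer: 43125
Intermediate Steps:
q = -26 (q = 13*(-2) = -26)
(z(-9, q) + (177 - 26))*(362 + E(13)) = (4*(-9) + (177 - 26))*(362 + 13) = (-36 + 151)*375 = 115*375 = 43125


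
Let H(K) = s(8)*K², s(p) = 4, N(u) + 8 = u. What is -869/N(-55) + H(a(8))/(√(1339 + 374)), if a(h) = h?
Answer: 869/63 + 256*√1713/1713 ≈ 19.979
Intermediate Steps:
N(u) = -8 + u
H(K) = 4*K²
-869/N(-55) + H(a(8))/(√(1339 + 374)) = -869/(-8 - 55) + (4*8²)/(√(1339 + 374)) = -869/(-63) + (4*64)/(√1713) = -869*(-1/63) + 256*(√1713/1713) = 869/63 + 256*√1713/1713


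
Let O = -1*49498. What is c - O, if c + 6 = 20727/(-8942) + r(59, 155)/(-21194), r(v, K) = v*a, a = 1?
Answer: 2344780769100/47379187 ≈ 49490.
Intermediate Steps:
r(v, K) = v (r(v, K) = v*1 = v)
c = -394229026/47379187 (c = -6 + (20727/(-8942) + 59/(-21194)) = -6 + (20727*(-1/8942) + 59*(-1/21194)) = -6 + (-20727/8942 - 59/21194) = -6 - 109953904/47379187 = -394229026/47379187 ≈ -8.3207)
O = -49498
c - O = -394229026/47379187 - 1*(-49498) = -394229026/47379187 + 49498 = 2344780769100/47379187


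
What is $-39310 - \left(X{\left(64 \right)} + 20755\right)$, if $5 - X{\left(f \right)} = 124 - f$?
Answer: $-60010$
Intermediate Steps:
$X{\left(f \right)} = -119 + f$ ($X{\left(f \right)} = 5 - \left(124 - f\right) = 5 + \left(-124 + f\right) = -119 + f$)
$-39310 - \left(X{\left(64 \right)} + 20755\right) = -39310 - \left(\left(-119 + 64\right) + 20755\right) = -39310 - \left(-55 + 20755\right) = -39310 - 20700 = -60010$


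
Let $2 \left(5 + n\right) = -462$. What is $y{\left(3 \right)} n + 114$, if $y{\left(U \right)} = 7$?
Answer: $-1538$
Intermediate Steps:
$n = -236$ ($n = -5 + \frac{1}{2} \left(-462\right) = -5 - 231 = -236$)
$y{\left(3 \right)} n + 114 = 7 \left(-236\right) + 114 = -1652 + 114 = -1538$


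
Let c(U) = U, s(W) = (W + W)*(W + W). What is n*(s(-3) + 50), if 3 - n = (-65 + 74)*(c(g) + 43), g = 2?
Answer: -34572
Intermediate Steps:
s(W) = 4*W² (s(W) = (2*W)*(2*W) = 4*W²)
n = -402 (n = 3 - (-65 + 74)*(2 + 43) = 3 - 9*45 = 3 - 1*405 = 3 - 405 = -402)
n*(s(-3) + 50) = -402*(4*(-3)² + 50) = -402*(4*9 + 50) = -402*(36 + 50) = -402*86 = -34572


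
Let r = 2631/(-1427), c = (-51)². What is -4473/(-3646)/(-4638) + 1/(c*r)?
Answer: -18246851153/38573349669396 ≈ -0.00047304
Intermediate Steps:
c = 2601
r = -2631/1427 (r = 2631*(-1/1427) = -2631/1427 ≈ -1.8437)
-4473/(-3646)/(-4638) + 1/(c*r) = -4473/(-3646)/(-4638) + 1/(2601*(-2631/1427)) = -4473*(-1/3646)*(-1/4638) + (1/2601)*(-1427/2631) = (4473/3646)*(-1/4638) - 1427/6843231 = -1491/5636716 - 1427/6843231 = -18246851153/38573349669396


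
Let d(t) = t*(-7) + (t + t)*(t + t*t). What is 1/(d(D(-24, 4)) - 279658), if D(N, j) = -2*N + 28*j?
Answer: 1/7962422 ≈ 1.2559e-7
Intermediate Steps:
d(t) = -7*t + 2*t*(t + t**2) (d(t) = -7*t + (2*t)*(t + t**2) = -7*t + 2*t*(t + t**2))
1/(d(D(-24, 4)) - 279658) = 1/((-2*(-24) + 28*4)*(-7 + 2*(-2*(-24) + 28*4) + 2*(-2*(-24) + 28*4)**2) - 279658) = 1/((48 + 112)*(-7 + 2*(48 + 112) + 2*(48 + 112)**2) - 279658) = 1/(160*(-7 + 2*160 + 2*160**2) - 279658) = 1/(160*(-7 + 320 + 2*25600) - 279658) = 1/(160*(-7 + 320 + 51200) - 279658) = 1/(160*51513 - 279658) = 1/(8242080 - 279658) = 1/7962422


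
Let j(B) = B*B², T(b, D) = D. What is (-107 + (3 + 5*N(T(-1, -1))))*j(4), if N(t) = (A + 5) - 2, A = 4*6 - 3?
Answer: 1024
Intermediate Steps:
A = 21 (A = 24 - 3 = 21)
N(t) = 24 (N(t) = (21 + 5) - 2 = 26 - 2 = 24)
j(B) = B³
(-107 + (3 + 5*N(T(-1, -1))))*j(4) = (-107 + (3 + 5*24))*4³ = (-107 + (3 + 120))*64 = (-107 + 123)*64 = 16*64 = 1024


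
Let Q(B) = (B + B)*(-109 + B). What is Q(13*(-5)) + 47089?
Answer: 69709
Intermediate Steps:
Q(B) = 2*B*(-109 + B) (Q(B) = (2*B)*(-109 + B) = 2*B*(-109 + B))
Q(13*(-5)) + 47089 = 2*(13*(-5))*(-109 + 13*(-5)) + 47089 = 2*(-65)*(-109 - 65) + 47089 = 2*(-65)*(-174) + 47089 = 22620 + 47089 = 69709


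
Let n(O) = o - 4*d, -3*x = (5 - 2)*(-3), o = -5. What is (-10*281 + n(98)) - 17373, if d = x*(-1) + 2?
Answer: -20184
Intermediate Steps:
x = 3 (x = -(5 - 2)*(-3)/3 = -(-3) = -⅓*(-9) = 3)
d = -1 (d = 3*(-1) + 2 = -3 + 2 = -1)
n(O) = -1 (n(O) = -5 - 4*(-1) = -5 + 4 = -1)
(-10*281 + n(98)) - 17373 = (-10*281 - 1) - 17373 = (-2810 - 1) - 17373 = -2811 - 17373 = -20184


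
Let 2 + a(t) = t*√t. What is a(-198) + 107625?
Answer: 107623 - 594*I*√22 ≈ 1.0762e+5 - 2786.1*I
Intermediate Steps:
a(t) = -2 + t^(3/2) (a(t) = -2 + t*√t = -2 + t^(3/2))
a(-198) + 107625 = (-2 + (-198)^(3/2)) + 107625 = (-2 - 594*I*√22) + 107625 = 107623 - 594*I*√22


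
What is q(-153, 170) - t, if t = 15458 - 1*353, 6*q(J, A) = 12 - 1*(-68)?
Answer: -45275/3 ≈ -15092.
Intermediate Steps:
q(J, A) = 40/3 (q(J, A) = (12 - 1*(-68))/6 = (12 + 68)/6 = (⅙)*80 = 40/3)
t = 15105 (t = 15458 - 353 = 15105)
q(-153, 170) - t = 40/3 - 1*15105 = 40/3 - 15105 = -45275/3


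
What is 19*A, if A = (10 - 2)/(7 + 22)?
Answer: 152/29 ≈ 5.2414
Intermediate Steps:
A = 8/29 ≈ 0.27586
19*A = 19*(8/29) = 152/29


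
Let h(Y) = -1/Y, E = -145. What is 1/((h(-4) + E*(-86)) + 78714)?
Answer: 4/364737 ≈ 1.0967e-5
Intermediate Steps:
1/((h(-4) + E*(-86)) + 78714) = 1/((-1/(-4) - 145*(-86)) + 78714) = 1/((-1*(-1/4) + 12470) + 78714) = 1/((1/4 + 12470) + 78714) = 1/(49881/4 + 78714) = 1/(364737/4) = 4/364737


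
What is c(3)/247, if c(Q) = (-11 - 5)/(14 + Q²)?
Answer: -16/5681 ≈ -0.0028164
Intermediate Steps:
c(Q) = -16/(14 + Q²)
c(3)/247 = -16/(14 + 3²)/247 = -16/(14 + 9)*(1/247) = -16/23*(1/247) = -16*1/23*(1/247) = -16/23*1/247 = -16/5681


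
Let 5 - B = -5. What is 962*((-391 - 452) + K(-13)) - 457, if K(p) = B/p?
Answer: -812163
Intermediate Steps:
B = 10 (B = 5 - 1*(-5) = 5 + 5 = 10)
K(p) = 10/p
962*((-391 - 452) + K(-13)) - 457 = 962*((-391 - 452) + 10/(-13)) - 457 = 962*(-843 + 10*(-1/13)) - 457 = 962*(-843 - 10/13) - 457 = 962*(-10969/13) - 457 = -811706 - 457 = -812163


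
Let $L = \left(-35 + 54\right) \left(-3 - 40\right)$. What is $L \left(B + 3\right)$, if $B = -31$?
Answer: $22876$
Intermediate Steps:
$L = -817$ ($L = 19 \left(-43\right) = -817$)
$L \left(B + 3\right) = - 817 \left(-31 + 3\right) = \left(-817\right) \left(-28\right) = 22876$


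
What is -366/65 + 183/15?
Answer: 427/65 ≈ 6.5692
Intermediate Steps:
-366/65 + 183/15 = -366*1/65 + 183*(1/15) = -366/65 + 61/5 = 427/65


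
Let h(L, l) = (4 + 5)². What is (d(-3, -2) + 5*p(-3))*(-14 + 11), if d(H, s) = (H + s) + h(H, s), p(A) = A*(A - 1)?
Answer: -408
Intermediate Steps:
h(L, l) = 81 (h(L, l) = 9² = 81)
p(A) = A*(-1 + A)
d(H, s) = 81 + H + s (d(H, s) = (H + s) + 81 = 81 + H + s)
(d(-3, -2) + 5*p(-3))*(-14 + 11) = ((81 - 3 - 2) + 5*(-3*(-1 - 3)))*(-14 + 11) = (76 + 5*(-3*(-4)))*(-3) = (76 + 5*12)*(-3) = (76 + 60)*(-3) = 136*(-3) = -408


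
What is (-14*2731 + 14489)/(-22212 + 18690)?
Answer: 7915/1174 ≈ 6.7419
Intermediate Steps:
(-14*2731 + 14489)/(-22212 + 18690) = (-38234 + 14489)/(-3522) = -23745*(-1/3522) = 7915/1174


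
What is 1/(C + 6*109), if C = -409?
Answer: 1/245 ≈ 0.0040816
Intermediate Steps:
1/(C + 6*109) = 1/(-409 + 6*109) = 1/(-409 + 654) = 1/245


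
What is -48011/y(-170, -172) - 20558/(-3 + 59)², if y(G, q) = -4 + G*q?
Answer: -93949523/11460512 ≈ -8.1977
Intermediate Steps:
-48011/y(-170, -172) - 20558/(-3 + 59)² = -48011/(-4 - 170*(-172)) - 20558/(-3 + 59)² = -48011/(-4 + 29240) - 20558/(56²) = -48011/29236 - 20558/3136 = -48011*1/29236 - 20558*1/3136 = -48011/29236 - 10279/1568 = -93949523/11460512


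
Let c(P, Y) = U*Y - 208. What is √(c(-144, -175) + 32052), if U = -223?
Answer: √70869 ≈ 266.21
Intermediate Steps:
c(P, Y) = -208 - 223*Y (c(P, Y) = -223*Y - 208 = -208 - 223*Y)
√(c(-144, -175) + 32052) = √((-208 - 223*(-175)) + 32052) = √((-208 + 39025) + 32052) = √(38817 + 32052) = √70869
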